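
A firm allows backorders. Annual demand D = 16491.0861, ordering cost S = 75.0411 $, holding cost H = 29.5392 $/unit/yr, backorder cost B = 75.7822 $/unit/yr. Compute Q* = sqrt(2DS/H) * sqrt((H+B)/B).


sqrt(2DS/H) = 289.4609
sqrt((H+B)/B) = 1.1789
Q* = 289.4609 * 1.1789 = 341.2436

341.2436 units


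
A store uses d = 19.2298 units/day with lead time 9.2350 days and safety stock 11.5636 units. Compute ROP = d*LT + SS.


d*LT = 19.2298 * 9.2350 = 177.5872
ROP = 177.5872 + 11.5636 = 189.1508

189.1508 units


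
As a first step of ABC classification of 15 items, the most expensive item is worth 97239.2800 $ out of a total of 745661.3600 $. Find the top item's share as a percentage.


Top item = 97239.2800
Total = 745661.3600
Percentage = 97239.2800 / 745661.3600 * 100 = 13.0407

13.0407%


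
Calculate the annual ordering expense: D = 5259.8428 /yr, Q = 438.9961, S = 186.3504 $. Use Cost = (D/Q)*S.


Number of orders = D/Q = 11.9815
Cost = 11.9815 * 186.3504 = 2232.7620

2232.7620 $/yr


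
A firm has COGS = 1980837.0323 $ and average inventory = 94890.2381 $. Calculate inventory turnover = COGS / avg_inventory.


Turnover = 1980837.0323 / 94890.2381 = 20.8750

20.8750


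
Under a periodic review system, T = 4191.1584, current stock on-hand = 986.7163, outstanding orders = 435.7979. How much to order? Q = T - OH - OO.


Inventory position = OH + OO = 986.7163 + 435.7979 = 1422.5142
Q = 4191.1584 - 1422.5142 = 2768.6442

2768.6442 units


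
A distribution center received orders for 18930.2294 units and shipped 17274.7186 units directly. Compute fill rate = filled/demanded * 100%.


FR = 17274.7186 / 18930.2294 * 100 = 91.2547

91.2547%


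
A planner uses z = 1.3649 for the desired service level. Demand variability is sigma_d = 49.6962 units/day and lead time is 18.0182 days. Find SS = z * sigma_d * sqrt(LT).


sqrt(LT) = sqrt(18.0182) = 4.2448
SS = 1.3649 * 49.6962 * 4.2448 = 287.9252

287.9252 units


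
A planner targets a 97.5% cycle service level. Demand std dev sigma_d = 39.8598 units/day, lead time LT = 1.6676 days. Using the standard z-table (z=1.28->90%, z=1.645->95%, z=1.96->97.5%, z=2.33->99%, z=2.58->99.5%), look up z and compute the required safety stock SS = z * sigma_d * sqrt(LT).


From the table, SL = 97.5% corresponds to z = 1.96
sqrt(LT) = sqrt(1.6676) = 1.2914
SS = 1.96 * 39.8598 * 1.2914 = 100.8874

100.8874 units


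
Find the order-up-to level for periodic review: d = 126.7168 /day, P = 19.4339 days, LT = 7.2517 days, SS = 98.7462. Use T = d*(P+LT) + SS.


P + LT = 26.6856
d*(P+LT) = 126.7168 * 26.6856 = 3381.5138
T = 3381.5138 + 98.7462 = 3480.2600

3480.2600 units


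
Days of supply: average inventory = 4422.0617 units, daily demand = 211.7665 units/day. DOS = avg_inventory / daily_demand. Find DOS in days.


DOS = 4422.0617 / 211.7665 = 20.8818

20.8818 days


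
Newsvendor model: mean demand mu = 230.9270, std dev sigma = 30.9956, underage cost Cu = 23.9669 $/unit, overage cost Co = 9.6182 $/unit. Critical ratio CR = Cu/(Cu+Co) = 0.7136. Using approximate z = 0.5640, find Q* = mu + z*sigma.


CR = Cu/(Cu+Co) = 23.9669/(23.9669+9.6182) = 0.7136
z = 0.5640
Q* = 230.9270 + 0.5640 * 30.9956 = 248.4085

248.4085 units


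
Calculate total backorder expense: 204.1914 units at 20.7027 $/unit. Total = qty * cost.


Total = 204.1914 * 20.7027 = 4227.3133

4227.3133 $


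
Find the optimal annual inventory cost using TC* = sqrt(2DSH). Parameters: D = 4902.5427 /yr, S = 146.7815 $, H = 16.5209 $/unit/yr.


2*D*S*H = 23776964.2410
TC* = sqrt(23776964.2410) = 4876.1629

4876.1629 $/yr


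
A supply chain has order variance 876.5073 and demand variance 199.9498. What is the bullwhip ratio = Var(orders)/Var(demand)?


BW = 876.5073 / 199.9498 = 4.3836

4.3836


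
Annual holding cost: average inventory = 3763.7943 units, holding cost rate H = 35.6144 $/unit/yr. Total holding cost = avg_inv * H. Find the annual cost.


Cost = 3763.7943 * 35.6144 = 134045.2757

134045.2757 $/yr


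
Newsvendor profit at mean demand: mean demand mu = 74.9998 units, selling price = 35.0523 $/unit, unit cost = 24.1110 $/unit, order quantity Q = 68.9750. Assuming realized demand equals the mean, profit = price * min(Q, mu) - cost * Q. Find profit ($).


Sales at mu = min(68.9750, 74.9998) = 68.9750
Revenue = 35.0523 * 68.9750 = 2417.7324
Total cost = 24.1110 * 68.9750 = 1663.0562
Profit = 2417.7324 - 1663.0562 = 754.6762

754.6762 $


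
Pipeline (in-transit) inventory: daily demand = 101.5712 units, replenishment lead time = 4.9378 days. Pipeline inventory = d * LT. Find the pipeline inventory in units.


Pipeline = 101.5712 * 4.9378 = 501.5383

501.5383 units


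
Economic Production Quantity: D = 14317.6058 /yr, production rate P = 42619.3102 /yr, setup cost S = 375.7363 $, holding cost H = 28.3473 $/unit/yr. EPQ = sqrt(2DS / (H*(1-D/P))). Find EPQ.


1 - D/P = 1 - 0.3359 = 0.6641
H*(1-D/P) = 18.8243
2DS = 10759288.4563
EPQ = sqrt(571565.0660) = 756.0192

756.0192 units


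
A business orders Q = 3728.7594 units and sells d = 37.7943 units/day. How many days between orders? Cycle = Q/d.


Cycle = 3728.7594 / 37.7943 = 98.6593

98.6593 days


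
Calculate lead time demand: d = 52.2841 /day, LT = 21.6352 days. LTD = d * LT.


LTD = 52.2841 * 21.6352 = 1131.1770

1131.1770 units


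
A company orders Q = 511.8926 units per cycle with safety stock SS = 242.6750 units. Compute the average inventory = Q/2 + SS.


Q/2 = 255.9463
Avg = 255.9463 + 242.6750 = 498.6213

498.6213 units


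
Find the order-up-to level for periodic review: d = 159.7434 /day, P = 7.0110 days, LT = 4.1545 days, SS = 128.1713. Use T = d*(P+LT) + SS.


P + LT = 11.1655
d*(P+LT) = 159.7434 * 11.1655 = 1783.6149
T = 1783.6149 + 128.1713 = 1911.7862

1911.7862 units


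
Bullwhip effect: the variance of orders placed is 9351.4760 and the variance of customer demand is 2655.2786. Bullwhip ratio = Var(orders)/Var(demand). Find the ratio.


BW = 9351.4760 / 2655.2786 = 3.5218

3.5218


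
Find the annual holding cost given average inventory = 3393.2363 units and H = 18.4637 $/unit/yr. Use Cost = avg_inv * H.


Cost = 3393.2363 * 18.4637 = 62651.6971

62651.6971 $/yr


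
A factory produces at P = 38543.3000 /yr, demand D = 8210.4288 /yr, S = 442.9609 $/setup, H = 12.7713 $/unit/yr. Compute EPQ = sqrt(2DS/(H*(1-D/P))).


1 - D/P = 1 - 0.2130 = 0.7870
H*(1-D/P) = 10.0508
2DS = 7273797.8613
EPQ = sqrt(723704.8707) = 850.7085

850.7085 units


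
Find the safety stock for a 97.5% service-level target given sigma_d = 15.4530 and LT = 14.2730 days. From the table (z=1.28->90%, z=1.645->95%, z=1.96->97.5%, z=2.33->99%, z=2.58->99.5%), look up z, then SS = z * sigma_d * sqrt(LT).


From the table, SL = 97.5% corresponds to z = 1.96
sqrt(LT) = sqrt(14.2730) = 3.7780
SS = 1.96 * 15.4530 * 3.7780 = 114.4265

114.4265 units


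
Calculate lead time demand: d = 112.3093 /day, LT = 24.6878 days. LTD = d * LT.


LTD = 112.3093 * 24.6878 = 2772.6695

2772.6695 units


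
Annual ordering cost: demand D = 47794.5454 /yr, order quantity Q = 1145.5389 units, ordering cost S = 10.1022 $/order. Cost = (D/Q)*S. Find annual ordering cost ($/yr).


Number of orders = D/Q = 41.7223
Cost = 41.7223 * 10.1022 = 421.4873

421.4873 $/yr


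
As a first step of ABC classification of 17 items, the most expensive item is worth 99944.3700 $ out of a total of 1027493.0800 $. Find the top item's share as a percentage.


Top item = 99944.3700
Total = 1027493.0800
Percentage = 99944.3700 / 1027493.0800 * 100 = 9.7270

9.7270%


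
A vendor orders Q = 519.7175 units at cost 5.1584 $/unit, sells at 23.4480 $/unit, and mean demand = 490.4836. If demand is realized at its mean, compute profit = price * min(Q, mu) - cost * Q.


Sales at mu = min(519.7175, 490.4836) = 490.4836
Revenue = 23.4480 * 490.4836 = 11500.8595
Total cost = 5.1584 * 519.7175 = 2680.9108
Profit = 11500.8595 - 2680.9108 = 8819.9487

8819.9487 $


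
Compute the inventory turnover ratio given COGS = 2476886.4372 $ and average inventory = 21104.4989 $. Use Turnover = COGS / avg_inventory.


Turnover = 2476886.4372 / 21104.4989 = 117.3630

117.3630


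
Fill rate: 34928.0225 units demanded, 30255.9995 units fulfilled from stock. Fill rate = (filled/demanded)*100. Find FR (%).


FR = 30255.9995 / 34928.0225 * 100 = 86.6239

86.6239%


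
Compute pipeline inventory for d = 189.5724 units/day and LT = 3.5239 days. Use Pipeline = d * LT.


Pipeline = 189.5724 * 3.5239 = 668.0342

668.0342 units


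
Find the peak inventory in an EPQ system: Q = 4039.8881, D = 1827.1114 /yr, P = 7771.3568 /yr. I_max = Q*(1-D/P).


D/P = 0.2351
1 - D/P = 0.7649
I_max = 4039.8881 * 0.7649 = 3090.0764

3090.0764 units


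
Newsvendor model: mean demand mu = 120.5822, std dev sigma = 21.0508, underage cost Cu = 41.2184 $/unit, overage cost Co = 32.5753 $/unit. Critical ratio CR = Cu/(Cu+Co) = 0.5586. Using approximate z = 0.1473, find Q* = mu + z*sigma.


CR = Cu/(Cu+Co) = 41.2184/(41.2184+32.5753) = 0.5586
z = 0.1473
Q* = 120.5822 + 0.1473 * 21.0508 = 123.6830

123.6830 units


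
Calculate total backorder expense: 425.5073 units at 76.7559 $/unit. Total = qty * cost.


Total = 425.5073 * 76.7559 = 32660.1958

32660.1958 $


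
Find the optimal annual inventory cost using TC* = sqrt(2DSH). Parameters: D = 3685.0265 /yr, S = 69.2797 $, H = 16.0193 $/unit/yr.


2*D*S*H = 8179375.4579
TC* = sqrt(8179375.4579) = 2859.9607

2859.9607 $/yr


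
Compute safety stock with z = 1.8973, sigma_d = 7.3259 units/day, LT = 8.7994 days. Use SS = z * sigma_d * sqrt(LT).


sqrt(LT) = sqrt(8.7994) = 2.9664
SS = 1.8973 * 7.3259 * 2.9664 = 41.2310

41.2310 units


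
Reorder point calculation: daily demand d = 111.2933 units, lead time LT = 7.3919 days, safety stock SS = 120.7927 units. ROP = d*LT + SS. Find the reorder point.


d*LT = 111.2933 * 7.3919 = 822.6689
ROP = 822.6689 + 120.7927 = 943.4616

943.4616 units


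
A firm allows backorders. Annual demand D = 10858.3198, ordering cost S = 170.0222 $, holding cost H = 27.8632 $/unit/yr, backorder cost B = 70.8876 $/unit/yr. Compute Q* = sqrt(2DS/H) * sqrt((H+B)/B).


sqrt(2DS/H) = 364.0270
sqrt((H+B)/B) = 1.1803
Q* = 364.0270 * 1.1803 = 429.6539

429.6539 units


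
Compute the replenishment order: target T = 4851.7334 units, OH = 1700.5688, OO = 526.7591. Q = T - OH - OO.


Inventory position = OH + OO = 1700.5688 + 526.7591 = 2227.3279
Q = 4851.7334 - 2227.3279 = 2624.4055

2624.4055 units


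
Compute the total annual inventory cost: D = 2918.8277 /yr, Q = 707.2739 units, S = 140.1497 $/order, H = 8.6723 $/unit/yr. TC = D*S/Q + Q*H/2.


Ordering cost = D*S/Q = 578.3796
Holding cost = Q*H/2 = 3066.8457
TC = 578.3796 + 3066.8457 = 3645.2254

3645.2254 $/yr


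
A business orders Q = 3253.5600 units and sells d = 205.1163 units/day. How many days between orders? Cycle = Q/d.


Cycle = 3253.5600 / 205.1163 = 15.8620

15.8620 days


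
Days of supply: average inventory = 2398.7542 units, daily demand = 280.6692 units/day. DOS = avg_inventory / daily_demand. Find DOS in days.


DOS = 2398.7542 / 280.6692 = 8.5466

8.5466 days


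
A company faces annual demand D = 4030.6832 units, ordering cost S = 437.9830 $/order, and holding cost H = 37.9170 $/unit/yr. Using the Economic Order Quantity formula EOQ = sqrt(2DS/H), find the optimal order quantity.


2*D*S = 2 * 4030.6832 * 437.9830 = 3530741.4400
2*D*S/H = 93117.6369
EOQ = sqrt(93117.6369) = 305.1518

305.1518 units


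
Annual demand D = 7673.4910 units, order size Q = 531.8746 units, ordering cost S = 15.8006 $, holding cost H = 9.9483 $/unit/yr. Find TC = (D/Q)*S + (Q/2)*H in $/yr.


Ordering cost = D*S/Q = 227.9593
Holding cost = Q*H/2 = 2645.6240
TC = 227.9593 + 2645.6240 = 2873.5833

2873.5833 $/yr


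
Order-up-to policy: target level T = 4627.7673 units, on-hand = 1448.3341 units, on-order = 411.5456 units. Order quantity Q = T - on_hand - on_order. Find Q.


Inventory position = OH + OO = 1448.3341 + 411.5456 = 1859.8797
Q = 4627.7673 - 1859.8797 = 2767.8876

2767.8876 units


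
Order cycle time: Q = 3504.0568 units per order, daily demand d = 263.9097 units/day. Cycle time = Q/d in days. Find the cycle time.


Cycle = 3504.0568 / 263.9097 = 13.2775

13.2775 days


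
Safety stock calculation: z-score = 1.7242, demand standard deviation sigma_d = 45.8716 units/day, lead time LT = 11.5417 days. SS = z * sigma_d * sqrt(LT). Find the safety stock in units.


sqrt(LT) = sqrt(11.5417) = 3.3973
SS = 1.7242 * 45.8716 * 3.3973 = 268.6992

268.6992 units


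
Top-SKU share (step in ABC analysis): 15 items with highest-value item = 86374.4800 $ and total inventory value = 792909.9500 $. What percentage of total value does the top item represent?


Top item = 86374.4800
Total = 792909.9500
Percentage = 86374.4800 / 792909.9500 * 100 = 10.8934

10.8934%


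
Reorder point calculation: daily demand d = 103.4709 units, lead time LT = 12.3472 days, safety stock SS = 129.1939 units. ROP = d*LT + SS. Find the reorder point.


d*LT = 103.4709 * 12.3472 = 1277.5759
ROP = 1277.5759 + 129.1939 = 1406.7698

1406.7698 units


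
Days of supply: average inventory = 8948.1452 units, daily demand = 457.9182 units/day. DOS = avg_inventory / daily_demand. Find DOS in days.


DOS = 8948.1452 / 457.9182 = 19.5409

19.5409 days


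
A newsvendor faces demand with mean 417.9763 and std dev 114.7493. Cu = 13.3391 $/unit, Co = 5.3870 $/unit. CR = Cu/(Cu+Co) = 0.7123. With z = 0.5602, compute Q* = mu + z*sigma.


CR = Cu/(Cu+Co) = 13.3391/(13.3391+5.3870) = 0.7123
z = 0.5602
Q* = 417.9763 + 0.5602 * 114.7493 = 482.2589

482.2589 units


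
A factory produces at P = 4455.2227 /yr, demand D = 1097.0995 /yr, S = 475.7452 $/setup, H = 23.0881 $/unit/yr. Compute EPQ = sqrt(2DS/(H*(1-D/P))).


1 - D/P = 1 - 0.2463 = 0.7537
H*(1-D/P) = 17.4027
2DS = 1043879.6421
EPQ = sqrt(59983.9451) = 244.9162

244.9162 units


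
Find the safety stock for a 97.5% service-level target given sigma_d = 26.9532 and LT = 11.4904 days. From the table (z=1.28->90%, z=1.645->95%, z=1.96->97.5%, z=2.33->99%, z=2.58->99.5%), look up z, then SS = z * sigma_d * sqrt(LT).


From the table, SL = 97.5% corresponds to z = 1.96
sqrt(LT) = sqrt(11.4904) = 3.3897
SS = 1.96 * 26.9532 * 3.3897 = 179.0746

179.0746 units


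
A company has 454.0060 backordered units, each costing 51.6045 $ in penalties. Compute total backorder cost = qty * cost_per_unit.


Total = 454.0060 * 51.6045 = 23428.7526

23428.7526 $


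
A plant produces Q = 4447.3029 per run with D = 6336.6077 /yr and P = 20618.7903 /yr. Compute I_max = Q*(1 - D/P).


D/P = 0.3073
1 - D/P = 0.6927
I_max = 4447.3029 * 0.6927 = 3080.5489

3080.5489 units


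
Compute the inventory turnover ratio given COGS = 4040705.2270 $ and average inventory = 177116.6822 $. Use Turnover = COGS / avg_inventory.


Turnover = 4040705.2270 / 177116.6822 = 22.8138

22.8138


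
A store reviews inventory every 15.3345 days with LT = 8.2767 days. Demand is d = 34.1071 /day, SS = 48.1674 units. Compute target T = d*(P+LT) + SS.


P + LT = 23.6112
d*(P+LT) = 34.1071 * 23.6112 = 805.3096
T = 805.3096 + 48.1674 = 853.4770

853.4770 units


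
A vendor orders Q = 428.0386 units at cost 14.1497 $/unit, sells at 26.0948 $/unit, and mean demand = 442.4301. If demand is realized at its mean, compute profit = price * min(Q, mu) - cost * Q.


Sales at mu = min(428.0386, 442.4301) = 428.0386
Revenue = 26.0948 * 428.0386 = 11169.5817
Total cost = 14.1497 * 428.0386 = 6056.6178
Profit = 11169.5817 - 6056.6178 = 5112.9639

5112.9639 $


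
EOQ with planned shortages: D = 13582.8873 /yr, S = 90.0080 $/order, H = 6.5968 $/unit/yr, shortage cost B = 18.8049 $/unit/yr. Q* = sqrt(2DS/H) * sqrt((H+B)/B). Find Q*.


sqrt(2DS/H) = 608.8144
sqrt((H+B)/B) = 1.1622
Q* = 608.8144 * 1.1622 = 707.5886

707.5886 units


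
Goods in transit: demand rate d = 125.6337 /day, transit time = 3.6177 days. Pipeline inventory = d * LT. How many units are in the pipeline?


Pipeline = 125.6337 * 3.6177 = 454.5050

454.5050 units


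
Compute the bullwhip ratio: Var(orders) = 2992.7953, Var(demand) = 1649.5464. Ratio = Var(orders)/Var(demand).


BW = 2992.7953 / 1649.5464 = 1.8143

1.8143


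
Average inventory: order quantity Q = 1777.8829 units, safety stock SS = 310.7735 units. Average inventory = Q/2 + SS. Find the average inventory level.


Q/2 = 888.9415
Avg = 888.9415 + 310.7735 = 1199.7150

1199.7150 units


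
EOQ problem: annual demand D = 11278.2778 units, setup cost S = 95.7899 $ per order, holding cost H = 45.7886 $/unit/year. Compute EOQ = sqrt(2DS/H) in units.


2*D*S = 2 * 11278.2778 * 95.7899 = 2160690.2053
2*D*S/H = 47188.3876
EOQ = sqrt(47188.3876) = 217.2289

217.2289 units


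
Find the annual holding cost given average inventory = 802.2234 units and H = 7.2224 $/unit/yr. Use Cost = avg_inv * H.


Cost = 802.2234 * 7.2224 = 5793.9783

5793.9783 $/yr


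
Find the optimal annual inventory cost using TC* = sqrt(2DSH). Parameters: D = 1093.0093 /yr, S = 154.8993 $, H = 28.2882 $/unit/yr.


2*D*S*H = 9578745.2208
TC* = sqrt(9578745.2208) = 3094.9548

3094.9548 $/yr


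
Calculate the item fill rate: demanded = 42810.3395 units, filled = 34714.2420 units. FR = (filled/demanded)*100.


FR = 34714.2420 / 42810.3395 * 100 = 81.0885

81.0885%


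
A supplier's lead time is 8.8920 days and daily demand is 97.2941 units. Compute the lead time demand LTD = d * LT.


LTD = 97.2941 * 8.8920 = 865.1391

865.1391 units


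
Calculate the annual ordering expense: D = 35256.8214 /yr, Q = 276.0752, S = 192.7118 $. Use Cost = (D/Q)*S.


Number of orders = D/Q = 127.7073
Cost = 127.7073 * 192.7118 = 24610.7058

24610.7058 $/yr


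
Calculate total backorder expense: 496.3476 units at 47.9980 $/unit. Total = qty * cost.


Total = 496.3476 * 47.9980 = 23823.6921

23823.6921 $


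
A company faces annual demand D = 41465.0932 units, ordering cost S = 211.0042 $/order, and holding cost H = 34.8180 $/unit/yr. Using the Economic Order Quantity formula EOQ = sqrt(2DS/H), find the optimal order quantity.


2*D*S = 2 * 41465.0932 * 211.0042 = 17498617.6372
2*D*S/H = 502573.8881
EOQ = sqrt(502573.8881) = 708.9245

708.9245 units


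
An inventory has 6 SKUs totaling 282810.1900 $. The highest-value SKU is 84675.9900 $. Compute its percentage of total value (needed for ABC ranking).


Top item = 84675.9900
Total = 282810.1900
Percentage = 84675.9900 / 282810.1900 * 100 = 29.9409

29.9409%


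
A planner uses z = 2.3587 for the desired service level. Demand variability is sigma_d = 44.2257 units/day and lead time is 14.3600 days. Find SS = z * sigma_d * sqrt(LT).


sqrt(LT) = sqrt(14.3600) = 3.7895
SS = 2.3587 * 44.2257 * 3.7895 = 395.2980

395.2980 units


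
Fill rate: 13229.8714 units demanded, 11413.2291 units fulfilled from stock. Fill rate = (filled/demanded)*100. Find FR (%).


FR = 11413.2291 / 13229.8714 * 100 = 86.2686

86.2686%


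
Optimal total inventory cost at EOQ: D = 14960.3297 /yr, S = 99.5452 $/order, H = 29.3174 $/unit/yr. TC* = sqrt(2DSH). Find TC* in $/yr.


2*D*S*H = 87320645.2759
TC* = sqrt(87320645.2759) = 9344.5516

9344.5516 $/yr


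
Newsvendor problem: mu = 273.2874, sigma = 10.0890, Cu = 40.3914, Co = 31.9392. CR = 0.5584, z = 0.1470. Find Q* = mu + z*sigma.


CR = Cu/(Cu+Co) = 40.3914/(40.3914+31.9392) = 0.5584
z = 0.1470
Q* = 273.2874 + 0.1470 * 10.0890 = 274.7705

274.7705 units


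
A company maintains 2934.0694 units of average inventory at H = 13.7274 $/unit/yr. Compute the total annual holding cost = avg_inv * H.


Cost = 2934.0694 * 13.7274 = 40277.1443

40277.1443 $/yr


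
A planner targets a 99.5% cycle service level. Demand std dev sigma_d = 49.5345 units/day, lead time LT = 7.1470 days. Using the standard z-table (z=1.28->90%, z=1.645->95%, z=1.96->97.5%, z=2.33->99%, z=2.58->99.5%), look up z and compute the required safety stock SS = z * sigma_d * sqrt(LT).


From the table, SL = 99.5% corresponds to z = 2.58
sqrt(LT) = sqrt(7.1470) = 2.6734
SS = 2.58 * 49.5345 * 2.6734 = 341.6563

341.6563 units


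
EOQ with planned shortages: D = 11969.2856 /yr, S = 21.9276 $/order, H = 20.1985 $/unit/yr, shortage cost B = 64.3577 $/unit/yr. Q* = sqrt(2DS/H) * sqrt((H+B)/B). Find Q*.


sqrt(2DS/H) = 161.2074
sqrt((H+B)/B) = 1.1462
Q* = 161.2074 * 1.1462 = 184.7811

184.7811 units


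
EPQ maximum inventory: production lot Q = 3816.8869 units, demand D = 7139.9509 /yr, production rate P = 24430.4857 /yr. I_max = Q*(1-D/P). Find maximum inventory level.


D/P = 0.2923
1 - D/P = 0.7077
I_max = 3816.8869 * 0.7077 = 2701.3796

2701.3796 units


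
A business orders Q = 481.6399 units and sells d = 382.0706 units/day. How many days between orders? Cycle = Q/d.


Cycle = 481.6399 / 382.0706 = 1.2606

1.2606 days


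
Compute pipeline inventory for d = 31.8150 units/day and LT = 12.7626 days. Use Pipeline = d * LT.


Pipeline = 31.8150 * 12.7626 = 406.0421

406.0421 units


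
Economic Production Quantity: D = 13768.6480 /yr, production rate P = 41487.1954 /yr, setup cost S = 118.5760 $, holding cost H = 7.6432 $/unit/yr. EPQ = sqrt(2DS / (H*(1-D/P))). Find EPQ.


1 - D/P = 1 - 0.3319 = 0.6681
H*(1-D/P) = 5.1066
2DS = 3265262.4105
EPQ = sqrt(639420.3803) = 799.6377

799.6377 units


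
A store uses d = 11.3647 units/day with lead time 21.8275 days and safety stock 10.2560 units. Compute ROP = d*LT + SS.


d*LT = 11.3647 * 21.8275 = 248.0630
ROP = 248.0630 + 10.2560 = 258.3190

258.3190 units


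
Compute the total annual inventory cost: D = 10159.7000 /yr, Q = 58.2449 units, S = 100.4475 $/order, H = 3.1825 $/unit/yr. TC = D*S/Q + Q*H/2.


Ordering cost = D*S/Q = 17521.1300
Holding cost = Q*H/2 = 92.6822
TC = 17521.1300 + 92.6822 = 17613.8122

17613.8122 $/yr


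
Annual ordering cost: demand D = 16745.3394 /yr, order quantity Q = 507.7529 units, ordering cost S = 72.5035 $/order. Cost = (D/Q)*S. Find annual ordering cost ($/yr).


Number of orders = D/Q = 32.9793
Cost = 32.9793 * 72.5035 = 2391.1153

2391.1153 $/yr


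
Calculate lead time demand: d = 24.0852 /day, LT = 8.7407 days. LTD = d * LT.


LTD = 24.0852 * 8.7407 = 210.5215

210.5215 units


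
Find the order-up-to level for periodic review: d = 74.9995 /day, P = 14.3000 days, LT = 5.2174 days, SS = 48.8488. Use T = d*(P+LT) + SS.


P + LT = 19.5174
d*(P+LT) = 74.9995 * 19.5174 = 1463.7952
T = 1463.7952 + 48.8488 = 1512.6440

1512.6440 units


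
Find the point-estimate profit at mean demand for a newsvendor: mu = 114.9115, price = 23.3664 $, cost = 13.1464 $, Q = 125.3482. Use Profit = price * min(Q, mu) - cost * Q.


Sales at mu = min(125.3482, 114.9115) = 114.9115
Revenue = 23.3664 * 114.9115 = 2685.0681
Total cost = 13.1464 * 125.3482 = 1647.8776
Profit = 2685.0681 - 1647.8776 = 1037.1905

1037.1905 $


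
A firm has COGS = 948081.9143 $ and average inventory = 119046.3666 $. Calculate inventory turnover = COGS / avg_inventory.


Turnover = 948081.9143 / 119046.3666 = 7.9640

7.9640


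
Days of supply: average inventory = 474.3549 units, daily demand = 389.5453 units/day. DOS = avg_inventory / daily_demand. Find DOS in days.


DOS = 474.3549 / 389.5453 = 1.2177

1.2177 days


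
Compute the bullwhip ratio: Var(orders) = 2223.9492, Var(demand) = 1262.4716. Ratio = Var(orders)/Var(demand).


BW = 2223.9492 / 1262.4716 = 1.7616

1.7616


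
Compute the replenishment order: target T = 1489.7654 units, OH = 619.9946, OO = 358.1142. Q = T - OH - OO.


Inventory position = OH + OO = 619.9946 + 358.1142 = 978.1088
Q = 1489.7654 - 978.1088 = 511.6566

511.6566 units


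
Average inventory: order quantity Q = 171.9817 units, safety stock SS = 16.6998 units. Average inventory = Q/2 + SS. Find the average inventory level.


Q/2 = 85.9908
Avg = 85.9908 + 16.6998 = 102.6906

102.6906 units


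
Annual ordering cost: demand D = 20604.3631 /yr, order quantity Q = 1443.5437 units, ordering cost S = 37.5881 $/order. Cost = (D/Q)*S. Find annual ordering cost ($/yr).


Number of orders = D/Q = 14.2735
Cost = 14.2735 * 37.5881 = 536.5122

536.5122 $/yr


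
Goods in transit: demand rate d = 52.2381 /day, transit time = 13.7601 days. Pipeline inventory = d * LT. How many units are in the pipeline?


Pipeline = 52.2381 * 13.7601 = 718.8015

718.8015 units


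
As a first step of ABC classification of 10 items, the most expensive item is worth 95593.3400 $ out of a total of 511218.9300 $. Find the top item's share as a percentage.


Top item = 95593.3400
Total = 511218.9300
Percentage = 95593.3400 / 511218.9300 * 100 = 18.6991

18.6991%


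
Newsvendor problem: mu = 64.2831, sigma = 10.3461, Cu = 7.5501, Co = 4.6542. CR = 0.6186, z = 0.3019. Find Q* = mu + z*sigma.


CR = Cu/(Cu+Co) = 7.5501/(7.5501+4.6542) = 0.6186
z = 0.3019
Q* = 64.2831 + 0.3019 * 10.3461 = 67.4066

67.4066 units


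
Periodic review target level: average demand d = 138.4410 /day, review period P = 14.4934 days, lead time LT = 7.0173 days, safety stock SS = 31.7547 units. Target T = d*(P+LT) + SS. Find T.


P + LT = 21.5107
d*(P+LT) = 138.4410 * 21.5107 = 2977.9628
T = 2977.9628 + 31.7547 = 3009.7175

3009.7175 units


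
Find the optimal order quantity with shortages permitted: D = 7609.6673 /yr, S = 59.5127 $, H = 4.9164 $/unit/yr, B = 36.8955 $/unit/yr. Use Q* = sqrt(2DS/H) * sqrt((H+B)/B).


sqrt(2DS/H) = 429.2191
sqrt((H+B)/B) = 1.0645
Q* = 429.2191 * 1.0645 = 456.9222

456.9222 units


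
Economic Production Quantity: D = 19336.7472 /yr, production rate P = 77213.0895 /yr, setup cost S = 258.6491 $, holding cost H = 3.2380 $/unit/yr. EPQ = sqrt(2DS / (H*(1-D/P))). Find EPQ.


1 - D/P = 1 - 0.2504 = 0.7496
H*(1-D/P) = 2.4271
2DS = 10002864.5204
EPQ = sqrt(4121330.0515) = 2030.1059

2030.1059 units


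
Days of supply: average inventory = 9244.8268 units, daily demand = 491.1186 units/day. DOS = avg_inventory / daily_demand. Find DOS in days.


DOS = 9244.8268 / 491.1186 = 18.8240

18.8240 days


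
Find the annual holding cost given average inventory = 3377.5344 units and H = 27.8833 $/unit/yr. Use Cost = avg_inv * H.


Cost = 3377.5344 * 27.8833 = 94176.8049

94176.8049 $/yr


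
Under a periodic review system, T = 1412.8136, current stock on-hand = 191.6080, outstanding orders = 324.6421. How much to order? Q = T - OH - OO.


Inventory position = OH + OO = 191.6080 + 324.6421 = 516.2501
Q = 1412.8136 - 516.2501 = 896.5635

896.5635 units


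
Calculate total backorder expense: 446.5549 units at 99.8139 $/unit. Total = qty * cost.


Total = 446.5549 * 99.8139 = 44572.3861

44572.3861 $


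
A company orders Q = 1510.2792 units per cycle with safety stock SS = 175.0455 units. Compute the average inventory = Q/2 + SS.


Q/2 = 755.1396
Avg = 755.1396 + 175.0455 = 930.1851

930.1851 units


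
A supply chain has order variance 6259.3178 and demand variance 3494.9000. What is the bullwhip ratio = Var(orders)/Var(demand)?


BW = 6259.3178 / 3494.9000 = 1.7910

1.7910


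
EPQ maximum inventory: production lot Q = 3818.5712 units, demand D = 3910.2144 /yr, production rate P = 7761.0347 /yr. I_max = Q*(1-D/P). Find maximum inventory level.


D/P = 0.5038
1 - D/P = 0.4962
I_max = 3818.5712 * 0.4962 = 1894.6741

1894.6741 units


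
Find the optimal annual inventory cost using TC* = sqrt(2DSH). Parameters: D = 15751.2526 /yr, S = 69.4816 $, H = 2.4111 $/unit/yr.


2*D*S*H = 5277522.8903
TC* = sqrt(5277522.8903) = 2297.2860

2297.2860 $/yr


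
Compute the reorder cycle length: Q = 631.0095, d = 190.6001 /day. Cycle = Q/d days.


Cycle = 631.0095 / 190.6001 = 3.3106

3.3106 days


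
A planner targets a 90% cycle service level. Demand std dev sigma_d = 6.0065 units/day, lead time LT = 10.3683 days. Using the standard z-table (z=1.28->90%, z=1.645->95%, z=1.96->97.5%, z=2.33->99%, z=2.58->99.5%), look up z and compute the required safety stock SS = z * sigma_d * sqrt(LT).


From the table, SL = 90% corresponds to z = 1.28
sqrt(LT) = sqrt(10.3683) = 3.2200
SS = 1.28 * 6.0065 * 3.2200 = 24.7563

24.7563 units


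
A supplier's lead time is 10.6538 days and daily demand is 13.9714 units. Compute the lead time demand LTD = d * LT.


LTD = 13.9714 * 10.6538 = 148.8485

148.8485 units


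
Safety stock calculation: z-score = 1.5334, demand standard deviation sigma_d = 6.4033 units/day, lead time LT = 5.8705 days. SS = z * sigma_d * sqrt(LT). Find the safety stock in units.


sqrt(LT) = sqrt(5.8705) = 2.4229
SS = 1.5334 * 6.4033 * 2.4229 = 23.7901

23.7901 units


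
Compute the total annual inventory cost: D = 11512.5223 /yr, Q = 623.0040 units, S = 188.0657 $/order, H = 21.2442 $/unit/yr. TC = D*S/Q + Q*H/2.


Ordering cost = D*S/Q = 3475.2755
Holding cost = Q*H/2 = 6617.6108
TC = 3475.2755 + 6617.6108 = 10092.8863

10092.8863 $/yr


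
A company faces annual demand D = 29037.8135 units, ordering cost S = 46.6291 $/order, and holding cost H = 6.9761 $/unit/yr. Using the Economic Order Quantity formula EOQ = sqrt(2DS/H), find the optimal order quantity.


2*D*S = 2 * 29037.8135 * 46.6291 = 2708014.2189
2*D*S/H = 388184.5471
EOQ = sqrt(388184.5471) = 623.0446

623.0446 units


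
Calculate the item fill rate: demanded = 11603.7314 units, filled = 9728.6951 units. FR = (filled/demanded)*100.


FR = 9728.6951 / 11603.7314 * 100 = 83.8411

83.8411%


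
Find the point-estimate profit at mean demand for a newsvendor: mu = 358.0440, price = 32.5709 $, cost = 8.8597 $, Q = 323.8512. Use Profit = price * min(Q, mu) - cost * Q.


Sales at mu = min(323.8512, 358.0440) = 323.8512
Revenue = 32.5709 * 323.8512 = 10548.1251
Total cost = 8.8597 * 323.8512 = 2869.2245
Profit = 10548.1251 - 2869.2245 = 7678.9006

7678.9006 $


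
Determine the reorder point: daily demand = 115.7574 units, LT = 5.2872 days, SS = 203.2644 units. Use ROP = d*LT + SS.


d*LT = 115.7574 * 5.2872 = 612.0325
ROP = 612.0325 + 203.2644 = 815.2969

815.2969 units


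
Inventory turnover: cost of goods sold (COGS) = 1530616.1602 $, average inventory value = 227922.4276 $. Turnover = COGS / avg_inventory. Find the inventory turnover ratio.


Turnover = 1530616.1602 / 227922.4276 = 6.7155

6.7155


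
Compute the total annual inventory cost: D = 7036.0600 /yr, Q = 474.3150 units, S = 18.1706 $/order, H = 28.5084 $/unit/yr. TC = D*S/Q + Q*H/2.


Ordering cost = D*S/Q = 269.5454
Holding cost = Q*H/2 = 6760.9809
TC = 269.5454 + 6760.9809 = 7030.5263

7030.5263 $/yr


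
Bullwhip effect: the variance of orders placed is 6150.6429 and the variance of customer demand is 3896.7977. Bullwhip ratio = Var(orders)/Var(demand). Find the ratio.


BW = 6150.6429 / 3896.7977 = 1.5784

1.5784


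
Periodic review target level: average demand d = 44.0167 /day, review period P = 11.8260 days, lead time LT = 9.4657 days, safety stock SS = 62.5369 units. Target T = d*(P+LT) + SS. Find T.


P + LT = 21.2917
d*(P+LT) = 44.0167 * 21.2917 = 937.1904
T = 937.1904 + 62.5369 = 999.7273

999.7273 units


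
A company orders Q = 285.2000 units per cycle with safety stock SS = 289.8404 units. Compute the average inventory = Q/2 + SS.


Q/2 = 142.6000
Avg = 142.6000 + 289.8404 = 432.4404

432.4404 units


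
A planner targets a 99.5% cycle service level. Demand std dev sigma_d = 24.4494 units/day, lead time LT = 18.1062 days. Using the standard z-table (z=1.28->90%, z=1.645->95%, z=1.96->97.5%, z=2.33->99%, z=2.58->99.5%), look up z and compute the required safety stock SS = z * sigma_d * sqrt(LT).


From the table, SL = 99.5% corresponds to z = 2.58
sqrt(LT) = sqrt(18.1062) = 4.2551
SS = 2.58 * 24.4494 * 4.2551 = 268.4118

268.4118 units


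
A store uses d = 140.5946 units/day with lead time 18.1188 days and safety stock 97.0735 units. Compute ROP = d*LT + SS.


d*LT = 140.5946 * 18.1188 = 2547.4054
ROP = 2547.4054 + 97.0735 = 2644.4789

2644.4789 units


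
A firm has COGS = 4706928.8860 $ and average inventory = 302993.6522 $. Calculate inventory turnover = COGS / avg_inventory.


Turnover = 4706928.8860 / 302993.6522 = 15.5347

15.5347


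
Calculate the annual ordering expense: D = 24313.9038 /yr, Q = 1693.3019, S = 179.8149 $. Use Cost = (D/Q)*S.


Number of orders = D/Q = 14.3589
Cost = 14.3589 * 179.8149 = 2581.9390

2581.9390 $/yr


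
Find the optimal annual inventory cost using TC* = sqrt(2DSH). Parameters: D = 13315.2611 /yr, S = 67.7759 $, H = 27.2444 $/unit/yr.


2*D*S*H = 49173624.8783
TC* = sqrt(49173624.8783) = 7012.3908

7012.3908 $/yr


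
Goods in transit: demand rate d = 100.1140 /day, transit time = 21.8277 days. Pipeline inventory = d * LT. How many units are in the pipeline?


Pipeline = 100.1140 * 21.8277 = 2185.2584

2185.2584 units


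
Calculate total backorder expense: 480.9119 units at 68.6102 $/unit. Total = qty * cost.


Total = 480.9119 * 68.6102 = 32995.4616

32995.4616 $


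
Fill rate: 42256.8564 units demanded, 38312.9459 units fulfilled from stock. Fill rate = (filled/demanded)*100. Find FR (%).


FR = 38312.9459 / 42256.8564 * 100 = 90.6668

90.6668%


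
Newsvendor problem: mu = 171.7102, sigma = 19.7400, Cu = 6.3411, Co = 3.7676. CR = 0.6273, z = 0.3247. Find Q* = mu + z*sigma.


CR = Cu/(Cu+Co) = 6.3411/(6.3411+3.7676) = 0.6273
z = 0.3247
Q* = 171.7102 + 0.3247 * 19.7400 = 178.1198

178.1198 units


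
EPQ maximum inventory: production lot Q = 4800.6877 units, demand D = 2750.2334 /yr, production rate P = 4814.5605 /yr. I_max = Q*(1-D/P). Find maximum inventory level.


D/P = 0.5712
1 - D/P = 0.4288
I_max = 4800.6877 * 0.4288 = 2058.3789

2058.3789 units


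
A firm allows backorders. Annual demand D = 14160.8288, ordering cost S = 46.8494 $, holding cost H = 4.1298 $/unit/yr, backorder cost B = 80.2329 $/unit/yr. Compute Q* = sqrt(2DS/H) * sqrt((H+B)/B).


sqrt(2DS/H) = 566.8222
sqrt((H+B)/B) = 1.0254
Q* = 566.8222 * 1.0254 = 581.2271

581.2271 units


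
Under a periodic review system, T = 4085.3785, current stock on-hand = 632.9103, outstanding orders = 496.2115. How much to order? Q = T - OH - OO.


Inventory position = OH + OO = 632.9103 + 496.2115 = 1129.1218
Q = 4085.3785 - 1129.1218 = 2956.2567

2956.2567 units


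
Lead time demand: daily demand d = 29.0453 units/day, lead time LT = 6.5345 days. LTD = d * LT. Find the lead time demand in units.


LTD = 29.0453 * 6.5345 = 189.7965

189.7965 units


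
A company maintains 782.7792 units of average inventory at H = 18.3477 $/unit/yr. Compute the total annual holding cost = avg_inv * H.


Cost = 782.7792 * 18.3477 = 14362.1979

14362.1979 $/yr


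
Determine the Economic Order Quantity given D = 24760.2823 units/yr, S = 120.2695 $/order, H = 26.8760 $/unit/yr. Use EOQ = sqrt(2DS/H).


2*D*S = 2 * 24760.2823 * 120.2695 = 5955813.5442
2*D*S/H = 221603.4211
EOQ = sqrt(221603.4211) = 470.7477

470.7477 units


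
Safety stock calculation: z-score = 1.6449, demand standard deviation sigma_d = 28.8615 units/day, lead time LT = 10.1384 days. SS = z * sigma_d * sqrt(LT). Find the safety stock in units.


sqrt(LT) = sqrt(10.1384) = 3.1841
SS = 1.6449 * 28.8615 * 3.1841 = 151.1622

151.1622 units


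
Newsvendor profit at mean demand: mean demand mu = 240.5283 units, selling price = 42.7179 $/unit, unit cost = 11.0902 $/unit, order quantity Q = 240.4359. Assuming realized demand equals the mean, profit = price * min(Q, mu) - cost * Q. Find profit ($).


Sales at mu = min(240.4359, 240.5283) = 240.4359
Revenue = 42.7179 * 240.4359 = 10270.9167
Total cost = 11.0902 * 240.4359 = 2666.4822
Profit = 10270.9167 - 2666.4822 = 7604.4345

7604.4345 $


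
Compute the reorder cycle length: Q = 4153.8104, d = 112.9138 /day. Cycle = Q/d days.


Cycle = 4153.8104 / 112.9138 = 36.7874

36.7874 days


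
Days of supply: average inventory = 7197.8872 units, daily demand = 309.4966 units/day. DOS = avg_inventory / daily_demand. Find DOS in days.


DOS = 7197.8872 / 309.4966 = 23.2568

23.2568 days


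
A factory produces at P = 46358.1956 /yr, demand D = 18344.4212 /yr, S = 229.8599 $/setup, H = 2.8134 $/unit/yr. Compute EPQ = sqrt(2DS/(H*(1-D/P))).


1 - D/P = 1 - 0.3957 = 0.6043
H*(1-D/P) = 1.7001
2DS = 8433293.6452
EPQ = sqrt(4960444.9718) = 2227.2056

2227.2056 units


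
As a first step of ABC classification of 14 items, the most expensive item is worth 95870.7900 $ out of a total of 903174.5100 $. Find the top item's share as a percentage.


Top item = 95870.7900
Total = 903174.5100
Percentage = 95870.7900 / 903174.5100 * 100 = 10.6149

10.6149%


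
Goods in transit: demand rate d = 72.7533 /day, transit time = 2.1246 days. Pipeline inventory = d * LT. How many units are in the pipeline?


Pipeline = 72.7533 * 2.1246 = 154.5717

154.5717 units


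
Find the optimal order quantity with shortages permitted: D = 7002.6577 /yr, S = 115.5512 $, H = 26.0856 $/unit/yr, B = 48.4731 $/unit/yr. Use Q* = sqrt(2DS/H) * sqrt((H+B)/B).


sqrt(2DS/H) = 249.0768
sqrt((H+B)/B) = 1.2402
Q* = 249.0768 * 1.2402 = 308.9100

308.9100 units


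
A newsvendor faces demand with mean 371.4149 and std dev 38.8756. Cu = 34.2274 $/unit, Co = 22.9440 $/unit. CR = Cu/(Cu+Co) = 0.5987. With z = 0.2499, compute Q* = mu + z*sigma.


CR = Cu/(Cu+Co) = 34.2274/(34.2274+22.9440) = 0.5987
z = 0.2499
Q* = 371.4149 + 0.2499 * 38.8756 = 381.1299

381.1299 units


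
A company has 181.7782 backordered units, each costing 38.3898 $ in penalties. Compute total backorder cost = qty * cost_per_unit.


Total = 181.7782 * 38.3898 = 6978.4287

6978.4287 $


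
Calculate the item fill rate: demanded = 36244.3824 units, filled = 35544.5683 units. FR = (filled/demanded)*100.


FR = 35544.5683 / 36244.3824 * 100 = 98.0692

98.0692%


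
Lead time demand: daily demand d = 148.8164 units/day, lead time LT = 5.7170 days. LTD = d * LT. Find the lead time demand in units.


LTD = 148.8164 * 5.7170 = 850.7834

850.7834 units


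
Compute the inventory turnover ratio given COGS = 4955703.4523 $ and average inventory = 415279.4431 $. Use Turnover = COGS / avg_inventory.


Turnover = 4955703.4523 / 415279.4431 = 11.9334

11.9334


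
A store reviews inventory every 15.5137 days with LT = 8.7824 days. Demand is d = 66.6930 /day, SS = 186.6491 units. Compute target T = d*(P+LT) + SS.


P + LT = 24.2961
d*(P+LT) = 66.6930 * 24.2961 = 1620.3798
T = 1620.3798 + 186.6491 = 1807.0289

1807.0289 units


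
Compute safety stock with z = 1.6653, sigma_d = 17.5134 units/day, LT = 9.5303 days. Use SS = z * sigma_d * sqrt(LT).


sqrt(LT) = sqrt(9.5303) = 3.0871
SS = 1.6653 * 17.5134 * 3.0871 = 90.0360

90.0360 units


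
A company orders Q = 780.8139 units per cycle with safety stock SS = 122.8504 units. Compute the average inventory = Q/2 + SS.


Q/2 = 390.4069
Avg = 390.4069 + 122.8504 = 513.2573

513.2573 units


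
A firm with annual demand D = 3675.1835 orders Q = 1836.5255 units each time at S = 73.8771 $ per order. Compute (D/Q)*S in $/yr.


Number of orders = D/Q = 2.0012
Cost = 2.0012 * 73.8771 = 147.8400

147.8400 $/yr


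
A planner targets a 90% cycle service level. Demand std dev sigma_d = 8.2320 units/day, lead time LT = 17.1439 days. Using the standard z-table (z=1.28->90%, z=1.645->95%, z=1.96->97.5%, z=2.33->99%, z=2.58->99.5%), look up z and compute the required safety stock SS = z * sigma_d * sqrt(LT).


From the table, SL = 90% corresponds to z = 1.28
sqrt(LT) = sqrt(17.1439) = 4.1405
SS = 1.28 * 8.2320 * 4.1405 = 43.6285

43.6285 units
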